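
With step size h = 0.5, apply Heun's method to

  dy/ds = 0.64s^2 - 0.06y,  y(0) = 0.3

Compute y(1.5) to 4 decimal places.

Heun: k1 = f(s_n, y_n); k2 = f(s_n + h, y_n + h·k1); y_{n+1} = y_n + (h/2)·(k1 + k2).
s=0.000000, y=0.300000:
  k1 = f(0.000000, 0.300000) = -0.018000
  k2 = f(0.500000, 0.291000) = 0.142540
  y ← 0.300000 + (0.5/2)·(-0.018000 + 0.142540) = 0.331135
s=0.500000, y=0.331135:
  k1 = f(0.500000, 0.331135) = 0.140132
  k2 = f(1.000000, 0.401201) = 0.615928
  y ← 0.331135 + (0.5/2)·(0.140132 + 0.615928) = 0.520150
s=1.000000, y=0.520150:
  k1 = f(1.000000, 0.520150) = 0.608791
  k2 = f(1.500000, 0.824545) = 1.390527
  y ← 0.520150 + (0.5/2)·(0.608791 + 1.390527) = 1.019980
y(1.5) ≈ 1.0200

1.0200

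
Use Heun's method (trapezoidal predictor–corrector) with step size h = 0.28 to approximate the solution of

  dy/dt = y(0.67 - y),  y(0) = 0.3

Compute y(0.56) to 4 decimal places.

0.3626

Heun: k1 = f(t_n, y_n); k2 = f(t_n + h, y_n + h·k1); y_{n+1} = y_n + (h/2)·(k1 + k2).
t=0.000000, y=0.300000:
  k1 = f(0.000000, 0.300000) = 0.111000
  k2 = f(0.280000, 0.331080) = 0.112210
  y ← 0.300000 + (0.28/2)·(0.111000 + 0.112210) = 0.331249
t=0.280000, y=0.331249:
  k1 = f(0.280000, 0.331249) = 0.112211
  k2 = f(0.560000, 0.362668) = 0.111459
  y ← 0.331249 + (0.28/2)·(0.112211 + 0.111459) = 0.362563
y(0.56) ≈ 0.3626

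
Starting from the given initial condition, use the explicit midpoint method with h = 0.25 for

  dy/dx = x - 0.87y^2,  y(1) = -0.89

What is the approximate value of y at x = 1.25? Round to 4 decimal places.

Midpoint: k1 = f(x_n, y_n); k2 = f(x_n + h/2, y_n + (h/2)·k1); y_{n+1} = y_n + h·k2.
x=1.000000, y=-0.890000:
  k1 = f(1.000000, -0.890000) = 0.310873
  k2 = f(1.125000, -0.851141) = 0.494737
  y ← -0.890000 + 0.25·0.494737 = -0.766316
y(1.25) ≈ -0.7663

-0.7663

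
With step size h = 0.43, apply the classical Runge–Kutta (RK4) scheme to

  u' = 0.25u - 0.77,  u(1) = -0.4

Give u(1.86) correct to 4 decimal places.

RK4: k1 = f(x_n, u_n); k2 = f(x_n + h/2, u_n + (h/2)·k1); k3 = f(x_n + h/2, u_n + (h/2)·k2); k4 = f(x_n + h, u_n + h·k3); u_{n+1} = u_n + (h/6)·(k1 + 2k2 + 2k3 + k4).
x=1.000000, u=-0.400000:
  k1 = f(1.000000, -0.400000) = -0.870000
  k2 = f(1.215000, -0.587050) = -0.916763
  k3 = f(1.215000, -0.597104) = -0.919276
  k4 = f(1.430000, -0.795289) = -0.968822
  u ← -0.400000 + (0.43/6)·(k1 + 2k2 + 2k3 + k4) = -0.794948
x=1.430000, u=-0.794948:
  k1 = f(1.430000, -0.794948) = -0.968737
  k2 = f(1.645000, -1.003226) = -1.020807
  k3 = f(1.645000, -1.014421) = -1.023605
  k4 = f(1.860000, -1.235098) = -1.078775
  u ← -0.794948 + (0.43/6)·(k1 + 2k2 + 2k3 + k4) = -1.234718
u(1.86) ≈ -1.2347

-1.2347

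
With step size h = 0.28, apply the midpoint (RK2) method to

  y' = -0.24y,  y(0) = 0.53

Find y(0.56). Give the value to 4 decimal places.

Midpoint: k1 = f(x_n, y_n); k2 = f(x_n + h/2, y_n + (h/2)·k1); y_{n+1} = y_n + h·k2.
x=0.000000, y=0.530000:
  k1 = f(0.000000, 0.530000) = -0.127200
  k2 = f(0.140000, 0.512192) = -0.122926
  y ← 0.530000 + 0.28·(-0.122926) = 0.495581
x=0.280000, y=0.495581:
  k1 = f(0.280000, 0.495581) = -0.118939
  k2 = f(0.420000, 0.478929) = -0.114943
  y ← 0.495581 + 0.28·(-0.114943) = 0.463397
y(0.56) ≈ 0.4634

0.4634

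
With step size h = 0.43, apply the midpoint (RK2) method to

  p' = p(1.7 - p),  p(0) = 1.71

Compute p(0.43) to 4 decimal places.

Midpoint: k1 = f(t_n, p_n); k2 = f(t_n + h/2, p_n + (h/2)·k1); p_{n+1} = p_n + h·k2.
t=0.000000, p=1.710000:
  k1 = f(0.000000, 1.710000) = -0.017100
  k2 = f(0.215000, 1.706323) = -0.010790
  p ← 1.710000 + 0.43·(-0.010790) = 1.705360
p(0.43) ≈ 1.7054

1.7054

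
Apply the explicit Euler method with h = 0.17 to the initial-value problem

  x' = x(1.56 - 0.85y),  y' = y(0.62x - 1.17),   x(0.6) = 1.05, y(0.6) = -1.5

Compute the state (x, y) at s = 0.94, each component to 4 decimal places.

2.2762, -1.3199

Euler on (x,y): x_{n+1} = x_n + h·x', y_{n+1} = y_n + h·y'.
0.600000: (1.050000, -1.500000); f=(2.976750, 0.778500) → (1.556048, -1.367655)
0.770000: (1.556048, -1.367655); f=(4.236350, 0.280712) → (2.276227, -1.319934)
(x(0.94), y(0.94)) ≈ (2.2762, -1.3199)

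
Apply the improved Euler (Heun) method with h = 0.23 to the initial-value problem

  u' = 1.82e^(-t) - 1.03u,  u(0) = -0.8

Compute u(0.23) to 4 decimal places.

-0.3069

Heun: k1 = f(t_n, u_n); k2 = f(t_n + h, u_n + h·k1); u_{n+1} = u_n + (h/2)·(k1 + k2).
t=0.000000, u=-0.800000:
  k1 = f(0.000000, -0.800000) = 2.644000
  k2 = f(0.230000, -0.191880) = 1.643688
  u ← -0.800000 + (0.23/2)·(2.644000 + 1.643688) = -0.306916
u(0.23) ≈ -0.3069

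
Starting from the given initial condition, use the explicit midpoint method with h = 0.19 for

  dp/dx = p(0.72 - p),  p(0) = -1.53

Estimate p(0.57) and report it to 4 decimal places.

-15.8659

Midpoint: k1 = f(x_n, p_n); k2 = f(x_n + h/2, p_n + (h/2)·k1); p_{n+1} = p_n + h·k2.
x=0.000000, p=-1.530000:
  k1 = f(0.000000, -1.530000) = -3.442500
  k2 = f(0.095000, -1.857038) = -4.785655
  p ← -1.530000 + 0.19·(-4.785655) = -2.439275
x=0.190000, p=-2.439275:
  k1 = f(0.190000, -2.439275) = -7.706338
  k2 = f(0.285000, -3.171377) = -12.341021
  p ← -2.439275 + 0.19·(-12.341021) = -4.784068
x=0.380000, p=-4.784068:
  k1 = f(0.380000, -4.784068) = -26.331840
  k2 = f(0.475000, -7.285593) = -58.325495
  p ← -4.784068 + 0.19·(-58.325495) = -15.865913
p(0.57) ≈ -15.8659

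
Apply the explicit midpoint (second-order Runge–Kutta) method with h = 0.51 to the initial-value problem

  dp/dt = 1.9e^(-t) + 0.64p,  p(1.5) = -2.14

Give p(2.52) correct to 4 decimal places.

-3.6718

Midpoint: k1 = f(t_n, p_n); k2 = f(t_n + h/2, p_n + (h/2)·k1); p_{n+1} = p_n + h·k2.
t=1.500000, p=-2.140000:
  k1 = f(1.500000, -2.140000) = -0.945653
  k2 = f(1.755000, -2.381141) = -1.195407
  p ← -2.140000 + 0.51·(-1.195407) = -2.749657
t=2.010000, p=-2.749657:
  k1 = f(2.010000, -2.749657) = -1.505202
  k2 = f(2.265000, -3.133484) = -1.808153
  p ← -2.749657 + 0.51·(-1.808153) = -3.671815
p(2.52) ≈ -3.6718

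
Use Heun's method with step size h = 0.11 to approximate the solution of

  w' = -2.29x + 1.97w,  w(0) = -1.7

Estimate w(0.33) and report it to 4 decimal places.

-3.3945

Heun: k1 = f(x_n, w_n); k2 = f(x_n + h, w_n + h·k1); w_{n+1} = w_n + (h/2)·(k1 + k2).
x=0.000000, w=-1.700000:
  k1 = f(0.000000, -1.700000) = -3.349000
  k2 = f(0.110000, -2.068390) = -4.326628
  w ← -1.700000 + (0.11/2)·(-3.349000 + (-4.326628)) = -2.122160
x=0.110000, w=-2.122160:
  k1 = f(0.110000, -2.122160) = -4.432554
  k2 = f(0.220000, -2.609741) = -5.644989
  w ← -2.122160 + (0.11/2)·(-4.432554 + (-5.644989)) = -2.676424
x=0.220000, w=-2.676424:
  k1 = f(0.220000, -2.676424) = -5.776356
  k2 = f(0.330000, -3.311824) = -7.279993
  w ← -2.676424 + (0.11/2)·(-5.776356 + (-7.279993)) = -3.394524
w(0.33) ≈ -3.3945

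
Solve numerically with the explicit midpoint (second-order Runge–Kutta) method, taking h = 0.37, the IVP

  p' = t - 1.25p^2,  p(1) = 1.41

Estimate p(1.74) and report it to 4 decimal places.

1.2234

Midpoint: k1 = f(t_n, p_n); k2 = f(t_n + h/2, p_n + (h/2)·k1); p_{n+1} = p_n + h·k2.
t=1.000000, p=1.410000:
  k1 = f(1.000000, 1.410000) = -1.485125
  k2 = f(1.185000, 1.135252) = -0.425996
  p ← 1.410000 + 0.37·(-0.425996) = 1.252381
t=1.370000, p=1.252381:
  k1 = f(1.370000, 1.252381) = -0.590574
  k2 = f(1.555000, 1.143125) = -0.078419
  p ← 1.252381 + 0.37·(-0.078419) = 1.223366
p(1.74) ≈ 1.2234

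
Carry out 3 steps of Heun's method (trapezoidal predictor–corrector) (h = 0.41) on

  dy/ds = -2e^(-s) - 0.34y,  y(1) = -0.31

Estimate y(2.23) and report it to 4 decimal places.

Heun: k1 = f(s_n, y_n); k2 = f(s_n + h, y_n + h·k1); y_{n+1} = y_n + (h/2)·(k1 + k2).
s=1.000000, y=-0.310000:
  k1 = f(1.000000, -0.310000) = -0.630359
  k2 = f(1.410000, -0.568447) = -0.295015
  y ← -0.310000 + (0.41/2)·(-0.630359 + (-0.295015)) = -0.499702
s=1.410000, y=-0.499702:
  k1 = f(1.410000, -0.499702) = -0.318388
  k2 = f(1.820000, -0.630241) = -0.109770
  y ← -0.499702 + (0.41/2)·(-0.318388 + (-0.109770)) = -0.587474
s=1.820000, y=-0.587474:
  k1 = f(1.820000, -0.587474) = -0.124310
  k2 = f(2.230000, -0.638441) = 0.002013
  y ← -0.587474 + (0.41/2)·(-0.124310 + 0.002013) = -0.612545
y(2.23) ≈ -0.6125

-0.6125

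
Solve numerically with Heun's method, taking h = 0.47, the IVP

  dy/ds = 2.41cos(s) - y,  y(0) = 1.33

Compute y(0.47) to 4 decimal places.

1.6569

Heun: k1 = f(s_n, y_n); k2 = f(s_n + h, y_n + h·k1); y_{n+1} = y_n + (h/2)·(k1 + k2).
s=0.000000, y=1.330000:
  k1 = f(0.000000, 1.330000) = 1.080000
  k2 = f(0.470000, 1.837600) = 0.311080
  y ← 1.330000 + (0.47/2)·(1.080000 + 0.311080) = 1.656904
y(0.47) ≈ 1.6569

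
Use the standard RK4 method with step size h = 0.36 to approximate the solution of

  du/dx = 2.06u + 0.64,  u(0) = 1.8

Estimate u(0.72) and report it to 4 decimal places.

8.9723

RK4: k1 = f(x_n, u_n); k2 = f(x_n + h/2, u_n + (h/2)·k1); k3 = f(x_n + h/2, u_n + (h/2)·k2); k4 = f(x_n + h, u_n + h·k3); u_{n+1} = u_n + (h/6)·(k1 + 2k2 + 2k3 + k4).
x=0.000000, u=1.800000:
  k1 = f(0.000000, 1.800000) = 4.348000
  k2 = f(0.180000, 2.582640) = 5.960238
  k3 = f(0.180000, 2.872843) = 6.558056
  k4 = f(0.360000, 4.160900) = 9.211455
  u ← 1.800000 + (0.36/6)·(k1 + 2k2 + 2k3 + k4) = 4.115763
x=0.360000, u=4.115763:
  k1 = f(0.360000, 4.115763) = 9.118471
  k2 = f(0.540000, 5.757087) = 12.499600
  k3 = f(0.540000, 6.365691) = 13.753323
  k4 = f(0.720000, 9.066959) = 19.317935
  u ← 4.115763 + (0.36/6)·(k1 + 2k2 + 2k3 + k4) = 8.972298
u(0.72) ≈ 8.9723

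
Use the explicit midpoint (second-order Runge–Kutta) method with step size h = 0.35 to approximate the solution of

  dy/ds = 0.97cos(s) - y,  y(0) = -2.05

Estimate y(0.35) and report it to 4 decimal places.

Midpoint: k1 = f(s_n, y_n); k2 = f(s_n + h/2, y_n + (h/2)·k1); y_{n+1} = y_n + h·k2.
s=0.000000, y=-2.050000:
  k1 = f(0.000000, -2.050000) = 3.020000
  k2 = f(0.175000, -1.521500) = 2.476685
  y ← -2.050000 + 0.35·2.476685 = -1.183160
y(0.35) ≈ -1.1832

-1.1832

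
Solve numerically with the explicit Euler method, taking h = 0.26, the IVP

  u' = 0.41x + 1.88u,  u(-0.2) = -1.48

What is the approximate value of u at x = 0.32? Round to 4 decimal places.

-3.3058

Euler: u_{n+1} = u_n + h·f(x_n, u_n).
x=-0.200000, u=-1.480000: f=-2.864400 → u ← -1.480000 + 0.26·(-2.864400) = -2.224744
x=0.060000, u=-2.224744: f=-4.157919 → u ← -2.224744 + 0.26·(-4.157919) = -3.305803
u(0.32) ≈ -3.3058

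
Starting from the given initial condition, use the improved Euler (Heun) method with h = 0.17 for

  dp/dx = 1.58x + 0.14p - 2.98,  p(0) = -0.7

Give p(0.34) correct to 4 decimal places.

Heun: k1 = f(x_n, p_n); k2 = f(x_n + h, p_n + h·k1); p_{n+1} = p_n + (h/2)·(k1 + k2).
x=0.000000, p=-0.700000:
  k1 = f(0.000000, -0.700000) = -3.078000
  k2 = f(0.170000, -1.223260) = -2.882656
  p ← -0.700000 + (0.17/2)·(-3.078000 + (-2.882656)) = -1.206656
x=0.170000, p=-1.206656:
  k1 = f(0.170000, -1.206656) = -2.880332
  k2 = f(0.340000, -1.696312) = -2.680284
  p ← -1.206656 + (0.17/2)·(-2.880332 + (-2.680284)) = -1.679308
p(0.34) ≈ -1.6793

-1.6793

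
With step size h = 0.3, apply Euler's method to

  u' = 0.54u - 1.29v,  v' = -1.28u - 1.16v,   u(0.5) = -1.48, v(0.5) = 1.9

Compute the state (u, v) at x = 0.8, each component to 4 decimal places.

-2.4551, 1.8071

Euler on (u,v): u_{n+1} = u_n + h·u', v_{n+1} = v_n + h·v'.
0.500000: (-1.480000, 1.900000); f=(-3.250200, -0.309600) → (-2.455060, 1.807120)
(u(0.8), v(0.8)) ≈ (-2.4551, 1.8071)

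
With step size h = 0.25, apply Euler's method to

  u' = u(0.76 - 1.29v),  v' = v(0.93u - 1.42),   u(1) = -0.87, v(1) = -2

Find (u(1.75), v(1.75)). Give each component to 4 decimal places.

Euler on (u,v): u_{n+1} = u_n + h·u', v_{n+1} = v_n + h·v'.
1.000000: (-0.870000, -2.000000); f=(-2.905800, 4.458200) → (-1.596450, -0.885450)
1.250000: (-1.596450, -0.885450); f=(-3.036816, 2.571965) → (-2.355654, -0.242459)
1.500000: (-2.355654, -0.242459); f=(-2.527079, 0.875460) → (-2.987424, -0.023594)
(u(1.75), v(1.75)) ≈ (-2.9874, -0.0236)

-2.9874, -0.0236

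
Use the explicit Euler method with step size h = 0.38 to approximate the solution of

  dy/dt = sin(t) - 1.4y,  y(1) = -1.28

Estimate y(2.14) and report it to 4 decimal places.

Euler: y_{n+1} = y_n + h·f(t_n, y_n).
t=1.000000, y=-1.280000: f=2.633471 → y ← -1.280000 + 0.38·2.633471 = -0.279281
t=1.380000, y=-0.279281: f=1.372847 → y ← -0.279281 + 0.38·1.372847 = 0.242401
t=1.760000, y=0.242401: f=0.642793 → y ← 0.242401 + 0.38·0.642793 = 0.486662
y(2.14) ≈ 0.4867

0.4867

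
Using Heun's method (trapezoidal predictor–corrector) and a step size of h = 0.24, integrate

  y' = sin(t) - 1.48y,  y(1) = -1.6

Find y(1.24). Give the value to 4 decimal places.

Heun: k1 = f(t_n, y_n); k2 = f(t_n + h, y_n + h·k1); y_{n+1} = y_n + (h/2)·(k1 + k2).
t=1.000000, y=-1.600000:
  k1 = f(1.000000, -1.600000) = 3.209471
  k2 = f(1.240000, -0.829727) = 2.173780
  y ← -1.600000 + (0.24/2)·(3.209471 + 2.173780) = -0.954010
y(1.24) ≈ -0.9540

-0.9540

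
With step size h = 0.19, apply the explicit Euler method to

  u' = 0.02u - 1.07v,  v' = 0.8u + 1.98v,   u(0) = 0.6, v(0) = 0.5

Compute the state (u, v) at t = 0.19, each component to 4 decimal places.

Euler on (u,v): u_{n+1} = u_n + h·u', v_{n+1} = v_n + h·v'.
0.000000: (0.600000, 0.500000); f=(-0.523000, 1.470000) → (0.500630, 0.779300)
(u(0.19), v(0.19)) ≈ (0.5006, 0.7793)

0.5006, 0.7793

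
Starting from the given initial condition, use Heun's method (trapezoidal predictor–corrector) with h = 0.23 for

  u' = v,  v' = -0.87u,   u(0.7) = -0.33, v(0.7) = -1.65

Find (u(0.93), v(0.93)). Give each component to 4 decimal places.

-0.7019, -1.5460

Heun on (u,v): k1 = f(t_n, state_n); k2 = f(t_n + h, state_n + h·k1); state_{n+1} = state_n + (h/2)·(k1 + k2).
0.700000: (-0.330000, -1.650000)
  k1 = (-1.650000, 0.287100)
  predictor → (-0.709500, -1.583967)
  k2 = (-1.583967, 0.617265)
  → (-0.701906, -1.545998)
(u(0.93), v(0.93)) ≈ (-0.7019, -1.5460)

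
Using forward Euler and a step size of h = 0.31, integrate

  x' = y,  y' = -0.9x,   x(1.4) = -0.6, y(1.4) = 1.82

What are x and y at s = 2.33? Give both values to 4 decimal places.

1.1995, 1.8355

Euler on (x,y): x_{n+1} = x_n + h·x', y_{n+1} = y_n + h·y'.
1.400000: (-0.600000, 1.820000); f=(1.820000, 0.540000) → (-0.035800, 1.987400)
1.710000: (-0.035800, 1.987400); f=(1.987400, 0.032220) → (0.580294, 1.997388)
2.020000: (0.580294, 1.997388); f=(1.997388, -0.522265) → (1.199484, 1.835486)
(x(2.33), y(2.33)) ≈ (1.1995, 1.8355)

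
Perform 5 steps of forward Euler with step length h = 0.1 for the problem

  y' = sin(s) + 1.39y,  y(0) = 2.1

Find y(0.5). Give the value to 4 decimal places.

4.1388

Euler: y_{n+1} = y_n + h·f(s_n, y_n).
s=0.000000, y=2.100000: f=2.919000 → y ← 2.100000 + 0.1·2.919000 = 2.391900
s=0.100000, y=2.391900: f=3.424574 → y ← 2.391900 + 0.1·3.424574 = 2.734357
s=0.200000, y=2.734357: f=3.999426 → y ← 2.734357 + 0.1·3.999426 = 3.134300
s=0.300000, y=3.134300: f=4.652197 → y ← 3.134300 + 0.1·4.652197 = 3.599520
s=0.400000, y=3.599520: f=5.392751 → y ← 3.599520 + 0.1·5.392751 = 4.138795
y(0.5) ≈ 4.1388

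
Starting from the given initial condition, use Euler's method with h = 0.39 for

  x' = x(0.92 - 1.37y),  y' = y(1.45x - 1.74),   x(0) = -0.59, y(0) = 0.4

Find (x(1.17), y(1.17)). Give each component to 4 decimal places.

-1.2496, -0.0001

Euler on (x,y): x_{n+1} = x_n + h·x', y_{n+1} = y_n + h·y'.
0.000000: (-0.590000, 0.400000); f=(-0.219480, -1.038200) → (-0.675597, -0.004898)
0.390000: (-0.675597, -0.004898); f=(-0.626083, 0.013321) → (-0.919770, 0.000297)
0.780000: (-0.919770, 0.000297); f=(-0.845814, -0.000913) → (-1.249637, -0.000059)
(x(1.17), y(1.17)) ≈ (-1.2496, -0.0001)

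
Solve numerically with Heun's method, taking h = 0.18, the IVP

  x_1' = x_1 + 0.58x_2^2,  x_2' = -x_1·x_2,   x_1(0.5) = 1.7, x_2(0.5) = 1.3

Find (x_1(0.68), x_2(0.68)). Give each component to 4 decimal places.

Heun on (x_1,x_2): k1 = f(x_n, state_n); k2 = f(x_n + h, state_n + h·k1); state_{n+1} = state_n + (h/2)·(k1 + k2).
0.500000: (1.700000, 1.300000)
  k1 = (2.680200, -2.210000)
  predictor → (2.182436, 0.902200)
  k2 = (2.654536, -1.968994)
  → (2.180126, 0.923891)
(x_1(0.68), x_2(0.68)) ≈ (2.1801, 0.9239)

2.1801, 0.9239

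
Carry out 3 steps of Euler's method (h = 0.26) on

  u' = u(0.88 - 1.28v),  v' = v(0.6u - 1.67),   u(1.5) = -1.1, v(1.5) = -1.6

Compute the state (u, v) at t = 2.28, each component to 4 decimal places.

-3.5793, -0.0218

Euler on (u,v): u_{n+1} = u_n + h·u', v_{n+1} = v_n + h·v'.
1.500000: (-1.100000, -1.600000); f=(-3.220800, 3.728000) → (-1.937408, -0.630720)
1.760000: (-1.937408, -0.630720); f=(-3.269030, 1.786480) → (-2.787356, -0.166235)
2.020000: (-2.787356, -0.166235); f=(-3.045970, 0.555627) → (-3.579308, -0.021772)
(u(2.28), v(2.28)) ≈ (-3.5793, -0.0218)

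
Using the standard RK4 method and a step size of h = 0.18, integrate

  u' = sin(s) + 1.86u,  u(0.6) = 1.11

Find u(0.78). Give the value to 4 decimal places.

1.6864

RK4: k1 = f(s_n, u_n); k2 = f(s_n + h/2, u_n + (h/2)·k1); k3 = f(s_n + h/2, u_n + (h/2)·k2); k4 = f(s_n + h, u_n + h·k3); u_{n+1} = u_n + (h/6)·(k1 + 2k2 + 2k3 + k4).
s=0.600000, u=1.110000:
  k1 = f(0.600000, 1.110000) = 2.629242
  k2 = f(0.690000, 1.346632) = 3.141272
  k3 = f(0.690000, 1.392715) = 3.226986
  k4 = f(0.780000, 1.690858) = 3.848274
  u ← 1.110000 + (0.18/6)·(k1 + 2k2 + 2k3 + k4) = 1.686421
u(0.78) ≈ 1.6864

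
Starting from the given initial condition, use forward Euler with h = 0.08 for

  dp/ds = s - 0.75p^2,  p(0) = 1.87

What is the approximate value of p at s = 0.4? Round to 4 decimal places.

1.2106

Euler: p_{n+1} = p_n + h·f(s_n, p_n).
s=0.000000, p=1.870000: f=-2.622675 → p ← 1.870000 + 0.08·(-2.622675) = 1.660186
s=0.080000, p=1.660186: f=-1.987163 → p ← 1.660186 + 0.08·(-1.987163) = 1.501213
s=0.160000, p=1.501213: f=-1.530230 → p ← 1.501213 + 0.08·(-1.530230) = 1.378795
s=0.240000, p=1.378795: f=-1.185806 → p ← 1.378795 + 0.08·(-1.185806) = 1.283930
s=0.320000, p=1.283930: f=-0.916357 → p ← 1.283930 + 0.08·(-0.916357) = 1.210621
p(0.4) ≈ 1.2106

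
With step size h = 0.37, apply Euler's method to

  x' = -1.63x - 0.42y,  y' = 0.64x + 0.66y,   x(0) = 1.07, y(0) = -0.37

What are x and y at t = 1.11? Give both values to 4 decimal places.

Euler on (x,y): x_{n+1} = x_n + h·x', y_{n+1} = y_n + h·y'.
0.000000: (1.070000, -0.370000); f=(-1.588700, 0.440600) → (0.482181, -0.206978)
0.370000: (0.482181, -0.206978); f=(-0.699024, 0.171990) → (0.223542, -0.143342)
0.740000: (0.223542, -0.143342); f=(-0.304170, 0.048461) → (0.110999, -0.125411)
(x(1.11), y(1.11)) ≈ (0.1110, -0.1254)

0.1110, -0.1254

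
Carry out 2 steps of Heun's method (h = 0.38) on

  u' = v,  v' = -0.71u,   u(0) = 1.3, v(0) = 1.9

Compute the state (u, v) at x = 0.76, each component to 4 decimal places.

Heun on (u,v): k1 = f(x_n, state_n); k2 = f(x_n + h, state_n + h·k1); state_{n+1} = state_n + (h/2)·(k1 + k2).
0.000000: (1.300000, 1.900000)
  k1 = (1.900000, -0.923000)
  predictor → (2.022000, 1.549260)
  k2 = (1.549260, -1.435620)
  → (1.955359, 1.451862)
0.380000: (1.955359, 1.451862)
  k1 = (1.451862, -1.388305)
  predictor → (2.507067, 0.924306)
  k2 = (0.924306, -1.780018)
  → (2.406831, 0.849881)
(u(0.76), v(0.76)) ≈ (2.4068, 0.8499)

2.4068, 0.8499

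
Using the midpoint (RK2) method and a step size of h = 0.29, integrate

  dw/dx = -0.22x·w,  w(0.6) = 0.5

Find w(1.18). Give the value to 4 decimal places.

0.4461

Midpoint: k1 = f(x_n, w_n); k2 = f(x_n + h/2, w_n + (h/2)·k1); w_{n+1} = w_n + h·k2.
x=0.600000, w=0.500000:
  k1 = f(0.600000, 0.500000) = -0.066000
  k2 = f(0.745000, 0.490430) = -0.080381
  w ← 0.500000 + 0.29·(-0.080381) = 0.476689
x=0.890000, w=0.476689:
  k1 = f(0.890000, 0.476689) = -0.093336
  k2 = f(1.035000, 0.463156) = -0.105461
  w ← 0.476689 + 0.29·(-0.105461) = 0.446106
w(1.18) ≈ 0.4461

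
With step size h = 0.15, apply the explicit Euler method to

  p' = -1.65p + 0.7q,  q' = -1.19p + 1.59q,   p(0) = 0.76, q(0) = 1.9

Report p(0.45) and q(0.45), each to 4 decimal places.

Euler on (p,q): p_{n+1} = p_n + h·p', q_{n+1} = q_n + h·q'.
0.000000: (0.760000, 1.900000); f=(0.076000, 2.116600) → (0.771400, 2.217490)
0.150000: (0.771400, 2.217490); f=(0.279433, 2.607843) → (0.813315, 2.608666)
0.300000: (0.813315, 2.608666); f=(0.484097, 3.179935) → (0.885929, 3.085657)
(p(0.45), q(0.45)) ≈ (0.8859, 3.0857)

0.8859, 3.0857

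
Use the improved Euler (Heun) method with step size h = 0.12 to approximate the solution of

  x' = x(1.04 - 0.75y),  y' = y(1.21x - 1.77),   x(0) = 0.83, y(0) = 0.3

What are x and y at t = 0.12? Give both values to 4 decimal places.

Heun on (x,y): k1 = f(t_n, state_n); k2 = f(t_n + h, state_n + h·k1); state_{n+1} = state_n + (h/2)·(k1 + k2).
0.000000: (0.830000, 0.300000)
  k1 = (0.676450, -0.229710)
  predictor → (0.911174, 0.272435)
  k2 = (0.761444, -0.181845)
  → (0.916274, 0.275307)
(x(0.12), y(0.12)) ≈ (0.9163, 0.2753)

0.9163, 0.2753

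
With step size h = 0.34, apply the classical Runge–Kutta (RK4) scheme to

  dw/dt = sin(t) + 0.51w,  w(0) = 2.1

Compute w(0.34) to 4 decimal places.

2.5583

RK4: k1 = f(t_n, w_n); k2 = f(t_n + h/2, w_n + (h/2)·k1); k3 = f(t_n + h/2, w_n + (h/2)·k2); k4 = f(t_n + h, w_n + h·k3); w_{n+1} = w_n + (h/6)·(k1 + 2k2 + 2k3 + k4).
t=0.000000, w=2.100000:
  k1 = f(0.000000, 2.100000) = 1.071000
  k2 = f(0.170000, 2.282070) = 1.333038
  k3 = f(0.170000, 2.326616) = 1.355757
  k4 = f(0.340000, 2.560957) = 1.639575
  w ← 2.100000 + (0.34/6)·(k1 + 2k2 + 2k3 + k4) = 2.558329
w(0.34) ≈ 2.5583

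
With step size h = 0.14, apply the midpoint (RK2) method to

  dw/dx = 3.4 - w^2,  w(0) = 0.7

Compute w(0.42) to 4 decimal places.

Midpoint: k1 = f(x_n, w_n); k2 = f(x_n + h/2, w_n + (h/2)·k1); w_{n+1} = w_n + h·k2.
x=0.000000, w=0.700000:
  k1 = f(0.000000, 0.700000) = 2.910000
  k2 = f(0.070000, 0.903700) = 2.583326
  w ← 0.700000 + 0.14·2.583326 = 1.061666
x=0.140000, w=1.061666:
  k1 = f(0.140000, 1.061666) = 2.272866
  k2 = f(0.210000, 1.220766) = 1.909730
  w ← 1.061666 + 0.14·1.909730 = 1.329028
x=0.280000, w=1.329028:
  k1 = f(0.280000, 1.329028) = 1.633685
  k2 = f(0.350000, 1.443386) = 1.316637
  w ← 1.329028 + 0.14·1.316637 = 1.513357
w(0.42) ≈ 1.5134

1.5134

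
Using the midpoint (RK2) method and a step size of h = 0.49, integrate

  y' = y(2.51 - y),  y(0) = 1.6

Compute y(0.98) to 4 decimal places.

2.3375

Midpoint: k1 = f(t_n, y_n); k2 = f(t_n + h/2, y_n + (h/2)·k1); y_{n+1} = y_n + h·k2.
t=0.000000, y=1.600000:
  k1 = f(0.000000, 1.600000) = 1.456000
  k2 = f(0.245000, 1.956720) = 1.082614
  y ← 1.600000 + 0.49·1.082614 = 2.130481
t=0.490000, y=2.130481:
  k1 = f(0.490000, 2.130481) = 0.808558
  k2 = f(0.735000, 2.328578) = 0.422456
  y ← 2.130481 + 0.49·0.422456 = 2.337484
y(0.98) ≈ 2.3375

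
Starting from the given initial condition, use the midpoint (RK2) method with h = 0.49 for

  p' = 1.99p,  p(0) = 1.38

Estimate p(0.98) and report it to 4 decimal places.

Midpoint: k1 = f(x_n, p_n); k2 = f(x_n + h/2, p_n + (h/2)·k1); p_{n+1} = p_n + h·k2.
x=0.000000, p=1.380000:
  k1 = f(0.000000, 1.380000) = 2.746200
  k2 = f(0.245000, 2.052819) = 4.085110
  p ← 1.380000 + 0.49·4.085110 = 3.381704
x=0.490000, p=3.381704:
  k1 = f(0.490000, 3.381704) = 6.729591
  k2 = f(0.735000, 5.030453) = 10.010602
  p ← 3.381704 + 0.49·10.010602 = 8.286899
p(0.98) ≈ 8.2869

8.2869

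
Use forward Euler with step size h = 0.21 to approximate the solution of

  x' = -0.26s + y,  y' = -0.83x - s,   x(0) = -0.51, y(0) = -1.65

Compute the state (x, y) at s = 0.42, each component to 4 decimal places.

Euler on (x,y): x_{n+1} = x_n + h·x', y_{n+1} = y_n + h·y'.
0.000000: (-0.510000, -1.650000); f=(-1.650000, 0.423300) → (-0.856500, -1.561107)
0.210000: (-0.856500, -1.561107); f=(-1.615707, 0.500895) → (-1.195798, -1.455919)
(x(0.42), y(0.42)) ≈ (-1.1958, -1.4559)

-1.1958, -1.4559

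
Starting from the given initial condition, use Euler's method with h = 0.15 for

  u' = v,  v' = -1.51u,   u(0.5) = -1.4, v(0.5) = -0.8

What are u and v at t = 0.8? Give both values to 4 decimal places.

-1.5924, -0.1386

Euler on (u,v): u_{n+1} = u_n + h·u', v_{n+1} = v_n + h·v'.
0.500000: (-1.400000, -0.800000); f=(-0.800000, 2.114000) → (-1.520000, -0.482900)
0.650000: (-1.520000, -0.482900); f=(-0.482900, 2.295200) → (-1.592435, -0.138620)
(u(0.8), v(0.8)) ≈ (-1.5924, -0.1386)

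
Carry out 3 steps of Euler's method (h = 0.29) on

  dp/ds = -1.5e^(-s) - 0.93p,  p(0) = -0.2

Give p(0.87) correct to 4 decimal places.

Euler: p_{n+1} = p_n + h·f(s_n, p_n).
s=0.000000, p=-0.200000: f=-1.314000 → p ← -0.200000 + 0.29·(-1.314000) = -0.581060
s=0.290000, p=-0.581060: f=-0.582010 → p ← -0.581060 + 0.29·(-0.582010) = -0.749843
s=0.580000, p=-0.749843: f=-0.142494 → p ← -0.749843 + 0.29·(-0.142494) = -0.791166
p(0.87) ≈ -0.7912

-0.7912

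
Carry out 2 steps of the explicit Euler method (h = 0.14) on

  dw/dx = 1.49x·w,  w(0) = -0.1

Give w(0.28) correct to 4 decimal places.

Euler: w_{n+1} = w_n + h·f(x_n, w_n).
x=0.000000, w=-0.100000: f=0.000000 → w ← -0.100000 + 0.14·0.000000 = -0.100000
x=0.140000, w=-0.100000: f=-0.020860 → w ← -0.100000 + 0.14·(-0.020860) = -0.102920
w(0.28) ≈ -0.1029

-0.1029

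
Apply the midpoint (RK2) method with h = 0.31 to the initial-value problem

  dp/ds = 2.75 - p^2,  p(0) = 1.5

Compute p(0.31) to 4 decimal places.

1.5811

Midpoint: k1 = f(s_n, p_n); k2 = f(s_n + h/2, p_n + (h/2)·k1); p_{n+1} = p_n + h·k2.
s=0.000000, p=1.500000:
  k1 = f(0.000000, 1.500000) = 0.500000
  k2 = f(0.155000, 1.577500) = 0.261494
  p ← 1.500000 + 0.31·0.261494 = 1.581063
p(0.31) ≈ 1.5811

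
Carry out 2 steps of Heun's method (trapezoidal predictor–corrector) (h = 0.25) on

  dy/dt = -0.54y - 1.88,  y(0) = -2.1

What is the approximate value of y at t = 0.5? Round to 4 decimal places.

-2.4259

Heun: k1 = f(t_n, y_n); k2 = f(t_n + h, y_n + h·k1); y_{n+1} = y_n + (h/2)·(k1 + k2).
t=0.000000, y=-2.100000:
  k1 = f(0.000000, -2.100000) = -0.746000
  k2 = f(0.250000, -2.286500) = -0.645290
  y ← -2.100000 + (0.25/2)·(-0.746000 + (-0.645290)) = -2.273911
t=0.250000, y=-2.273911:
  k1 = f(0.250000, -2.273911) = -0.652088
  k2 = f(0.500000, -2.436933) = -0.564056
  y ← -2.273911 + (0.25/2)·(-0.652088 + (-0.564056)) = -2.425929
y(0.5) ≈ -2.4259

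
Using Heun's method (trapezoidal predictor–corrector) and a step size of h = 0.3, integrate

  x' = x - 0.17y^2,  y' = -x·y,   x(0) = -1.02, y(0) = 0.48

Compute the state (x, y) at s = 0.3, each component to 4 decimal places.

Heun on (x,y): k1 = f(s_n, state_n); k2 = f(s_n + h, state_n + h·k1); state_{n+1} = state_n + (h/2)·(k1 + k2).
0.000000: (-1.020000, 0.480000)
  k1 = (-1.059168, 0.489600)
  predictor → (-1.337750, 0.626880)
  k2 = (-1.404557, 0.838609)
  → (-1.389559, 0.679231)
(x(0.3), y(0.3)) ≈ (-1.3896, 0.6792)

-1.3896, 0.6792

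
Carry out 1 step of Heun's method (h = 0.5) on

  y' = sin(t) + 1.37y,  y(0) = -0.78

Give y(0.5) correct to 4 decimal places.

Heun: k1 = f(t_n, y_n); k2 = f(t_n + h, y_n + h·k1); y_{n+1} = y_n + (h/2)·(k1 + k2).
t=0.000000, y=-0.780000:
  k1 = f(0.000000, -0.780000) = -1.068600
  k2 = f(0.500000, -1.314300) = -1.321165
  y ← -0.780000 + (0.5/2)·(-1.068600 + (-1.321165)) = -1.377441
y(0.5) ≈ -1.3774

-1.3774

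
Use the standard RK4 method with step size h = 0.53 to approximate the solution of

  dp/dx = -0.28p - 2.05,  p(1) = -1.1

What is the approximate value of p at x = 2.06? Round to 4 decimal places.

-2.6977

RK4: k1 = f(x_n, p_n); k2 = f(x_n + h/2, p_n + (h/2)·k1); k3 = f(x_n + h/2, p_n + (h/2)·k2); k4 = f(x_n + h, p_n + h·k3); p_{n+1} = p_n + (h/6)·(k1 + 2k2 + 2k3 + k4).
x=1.000000, p=-1.100000:
  k1 = f(1.000000, -1.100000) = -1.742000
  k2 = f(1.265000, -1.561630) = -1.612744
  k3 = f(1.265000, -1.527377) = -1.622334
  k4 = f(1.530000, -1.959837) = -1.501246
  p ← -1.100000 + (0.53/6)·(k1 + 2k2 + 2k3 + k4) = -1.958017
x=1.530000, p=-1.958017:
  k1 = f(1.530000, -1.958017) = -1.501755
  k2 = f(1.795000, -2.355982) = -1.390325
  k3 = f(1.795000, -2.326453) = -1.398593
  k4 = f(2.060000, -2.699271) = -1.294204
  p ← -1.958017 + (0.53/6)·(k1 + 2k2 + 2k3 + k4) = -2.697702
p(2.06) ≈ -2.6977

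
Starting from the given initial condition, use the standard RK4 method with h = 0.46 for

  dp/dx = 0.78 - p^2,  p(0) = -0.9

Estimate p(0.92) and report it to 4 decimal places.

RK4: k1 = f(x_n, p_n); k2 = f(x_n + h/2, p_n + (h/2)·k1); k3 = f(x_n + h/2, p_n + (h/2)·k2); k4 = f(x_n + h, p_n + h·k3); p_{n+1} = p_n + (h/6)·(k1 + 2k2 + 2k3 + k4).
x=0.000000, p=-0.900000:
  k1 = f(0.000000, -0.900000) = -0.030000
  k2 = f(0.230000, -0.906900) = -0.042468
  k3 = f(0.230000, -0.909768) = -0.047677
  k4 = f(0.460000, -0.921931) = -0.069958
  p ← -0.900000 + (0.46/6)·(k1 + 2k2 + 2k3 + k4) = -0.921486
x=0.460000, p=-0.921486:
  k1 = f(0.460000, -0.921486) = -0.069136
  k2 = f(0.690000, -0.937387) = -0.098694
  k3 = f(0.690000, -0.944185) = -0.111486
  k4 = f(0.920000, -0.972769) = -0.166280
  p ← -0.921486 + (0.46/6)·(k1 + 2k2 + 2k3 + k4) = -0.971762
p(0.92) ≈ -0.9718

-0.9718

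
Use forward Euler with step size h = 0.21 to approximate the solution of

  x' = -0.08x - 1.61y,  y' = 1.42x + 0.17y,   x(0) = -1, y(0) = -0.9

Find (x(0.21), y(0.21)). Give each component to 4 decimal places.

Euler on (x,y): x_{n+1} = x_n + h·x', y_{n+1} = y_n + h·y'.
0.000000: (-1.000000, -0.900000); f=(1.529000, -1.573000) → (-0.678910, -1.230330)
(x(0.21), y(0.21)) ≈ (-0.6789, -1.2303)

-0.6789, -1.2303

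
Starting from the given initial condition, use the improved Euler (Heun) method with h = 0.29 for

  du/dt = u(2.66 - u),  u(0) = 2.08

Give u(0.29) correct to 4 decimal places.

Heun: k1 = f(t_n, u_n); k2 = f(t_n + h, u_n + h·k1); u_{n+1} = u_n + (h/2)·(k1 + k2).
t=0.000000, u=2.080000:
  k1 = f(0.000000, 2.080000) = 1.206400
  k2 = f(0.290000, 2.429856) = 0.559217
  u ← 2.080000 + (0.29/2)·(1.206400 + 0.559217) = 2.336014
u(0.29) ≈ 2.3360

2.3360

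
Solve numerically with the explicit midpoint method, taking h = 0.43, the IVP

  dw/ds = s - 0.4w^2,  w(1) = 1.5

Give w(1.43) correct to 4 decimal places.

1.6243

Midpoint: k1 = f(s_n, w_n); k2 = f(s_n + h/2, w_n + (h/2)·k1); w_{n+1} = w_n + h·k2.
s=1.000000, w=1.500000:
  k1 = f(1.000000, 1.500000) = 0.100000
  k2 = f(1.215000, 1.521500) = 0.289015
  w ← 1.500000 + 0.43·0.289015 = 1.624276
w(1.43) ≈ 1.6243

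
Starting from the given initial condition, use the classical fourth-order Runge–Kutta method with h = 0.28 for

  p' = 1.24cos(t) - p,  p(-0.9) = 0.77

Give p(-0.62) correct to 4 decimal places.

0.8021

RK4: k1 = f(t_n, p_n); k2 = f(t_n + h/2, p_n + (h/2)·k1); k3 = f(t_n + h/2, p_n + (h/2)·k2); k4 = f(t_n + h, p_n + h·k3); p_{n+1} = p_n + (h/6)·(k1 + 2k2 + 2k3 + k4).
t=-0.900000, p=0.770000:
  k1 = f(-0.900000, 0.770000) = 0.000796
  k2 = f(-0.760000, 0.770111) = 0.128685
  k3 = f(-0.760000, 0.788016) = 0.110781
  k4 = f(-0.620000, 0.801019) = 0.208191
  p ← 0.770000 + (0.28/6)·(k1 + 2k2 + 2k3 + k4) = 0.802103
p(-0.62) ≈ 0.8021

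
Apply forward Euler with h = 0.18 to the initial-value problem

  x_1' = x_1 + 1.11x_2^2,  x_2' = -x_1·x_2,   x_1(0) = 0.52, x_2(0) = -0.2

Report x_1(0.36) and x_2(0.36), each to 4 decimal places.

0.7400, -0.1610

Euler on (x_1,x_2): x_1_{n+1} = x_1_n + h·x_1', x_2_{n+1} = x_2_n + h·x_2'.
0.000000: (0.520000, -0.200000); f=(0.564400, 0.104000) → (0.621592, -0.181280)
0.180000: (0.621592, -0.181280); f=(0.658069, 0.112682) → (0.740044, -0.160997)
(x_1(0.36), x_2(0.36)) ≈ (0.7400, -0.1610)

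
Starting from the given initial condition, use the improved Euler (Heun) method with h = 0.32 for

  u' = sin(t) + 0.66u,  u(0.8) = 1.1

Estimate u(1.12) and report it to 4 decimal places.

Heun: k1 = f(t_n, u_n); k2 = f(t_n + h, u_n + h·k1); u_{n+1} = u_n + (h/2)·(k1 + k2).
t=0.800000, u=1.100000:
  k1 = f(0.800000, 1.100000) = 1.443356
  k2 = f(1.120000, 1.561874) = 1.930937
  u ← 1.100000 + (0.32/2)·(1.443356 + 1.930937) = 1.639887
u(1.12) ≈ 1.6399

1.6399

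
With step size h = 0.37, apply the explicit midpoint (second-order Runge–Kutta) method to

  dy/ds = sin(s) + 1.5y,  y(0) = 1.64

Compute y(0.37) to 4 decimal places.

2.8708

Midpoint: k1 = f(s_n, y_n); k2 = f(s_n + h/2, y_n + (h/2)·k1); y_{n+1} = y_n + h·k2.
s=0.000000, y=1.640000:
  k1 = f(0.000000, 1.640000) = 2.460000
  k2 = f(0.185000, 2.095100) = 3.326597
  y ← 1.640000 + 0.37·3.326597 = 2.870841
y(0.37) ≈ 2.8708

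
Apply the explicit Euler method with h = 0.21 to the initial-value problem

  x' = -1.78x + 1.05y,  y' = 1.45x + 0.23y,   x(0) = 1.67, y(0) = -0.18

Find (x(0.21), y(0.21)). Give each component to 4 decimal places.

Euler on (x,y): x_{n+1} = x_n + h·x', y_{n+1} = y_n + h·y'.
0.000000: (1.670000, -0.180000); f=(-3.161600, 2.380100) → (1.006064, 0.319821)
(x(0.21), y(0.21)) ≈ (1.0061, 0.3198)

1.0061, 0.3198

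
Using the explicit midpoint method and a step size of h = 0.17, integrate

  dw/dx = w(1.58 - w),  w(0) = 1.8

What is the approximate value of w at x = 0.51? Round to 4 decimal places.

Midpoint: k1 = f(x_n, w_n); k2 = f(x_n + h/2, w_n + (h/2)·k1); w_{n+1} = w_n + h·k2.
x=0.000000, w=1.800000:
  k1 = f(0.000000, 1.800000) = -0.396000
  k2 = f(0.085000, 1.766340) = -0.329140
  w ← 1.800000 + 0.17·(-0.329140) = 1.744046
x=0.170000, w=1.744046:
  k1 = f(0.170000, 1.744046) = -0.286104
  k2 = f(0.255000, 1.719727) = -0.240293
  w ← 1.744046 + 0.17·(-0.240293) = 1.703196
x=0.340000, w=1.703196:
  k1 = f(0.340000, 1.703196) = -0.209828
  k2 = f(0.425000, 1.685361) = -0.177571
  w ← 1.703196 + 0.17·(-0.177571) = 1.673009
w(0.51) ≈ 1.6730

1.6730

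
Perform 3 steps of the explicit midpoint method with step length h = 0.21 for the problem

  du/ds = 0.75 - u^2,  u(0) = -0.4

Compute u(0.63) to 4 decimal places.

Midpoint: k1 = f(s_n, u_n); k2 = f(s_n + h/2, u_n + (h/2)·k1); u_{n+1} = u_n + h·k2.
s=0.000000, u=-0.400000:
  k1 = f(0.000000, -0.400000) = 0.590000
  k2 = f(0.105000, -0.338050) = 0.635722
  u ← -0.400000 + 0.21·0.635722 = -0.266498
s=0.210000, u=-0.266498:
  k1 = f(0.210000, -0.266498) = 0.678979
  k2 = f(0.315000, -0.195206) = 0.711895
  u ← -0.266498 + 0.21·0.711895 = -0.117000
s=0.420000, u=-0.117000:
  k1 = f(0.420000, -0.117000) = 0.736311
  k2 = f(0.525000, -0.039688) = 0.748425
  u ← -0.117000 + 0.21·0.748425 = 0.040169
u(0.63) ≈ 0.0402

0.0402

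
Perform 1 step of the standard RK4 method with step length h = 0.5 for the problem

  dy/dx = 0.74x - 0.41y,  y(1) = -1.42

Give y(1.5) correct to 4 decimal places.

-0.7358

RK4: k1 = f(x_n, y_n); k2 = f(x_n + h/2, y_n + (h/2)·k1); k3 = f(x_n + h/2, y_n + (h/2)·k2); k4 = f(x_n + h, y_n + h·k3); y_{n+1} = y_n + (h/6)·(k1 + 2k2 + 2k3 + k4).
x=1.000000, y=-1.420000:
  k1 = f(1.000000, -1.420000) = 1.322200
  k2 = f(1.250000, -1.089450) = 1.371674
  k3 = f(1.250000, -1.077081) = 1.366603
  k4 = f(1.500000, -0.736698) = 1.412046
  y ← -1.420000 + (0.5/6)·(k1 + 2k2 + 2k3 + k4) = -0.735766
y(1.5) ≈ -0.7358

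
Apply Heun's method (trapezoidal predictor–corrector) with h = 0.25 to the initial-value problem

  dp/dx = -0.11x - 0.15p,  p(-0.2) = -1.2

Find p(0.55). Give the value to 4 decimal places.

Heun: k1 = f(x_n, p_n); k2 = f(x_n + h, p_n + h·k1); p_{n+1} = p_n + (h/2)·(k1 + k2).
x=-0.200000, p=-1.200000:
  k1 = f(-0.200000, -1.200000) = 0.202000
  k2 = f(0.050000, -1.149500) = 0.166925
  p ← -1.200000 + (0.25/2)·(0.202000 + 0.166925) = -1.153884
x=0.050000, p=-1.153884:
  k1 = f(0.050000, -1.153884) = 0.167583
  k2 = f(0.300000, -1.111989) = 0.133798
  p ← -1.153884 + (0.25/2)·(0.167583 + 0.133798) = -1.116212
x=0.300000, p=-1.116212:
  k1 = f(0.300000, -1.116212) = 0.134432
  k2 = f(0.550000, -1.082604) = 0.101891
  p ← -1.116212 + (0.25/2)·(0.134432 + 0.101891) = -1.086671
p(0.55) ≈ -1.0867

-1.0867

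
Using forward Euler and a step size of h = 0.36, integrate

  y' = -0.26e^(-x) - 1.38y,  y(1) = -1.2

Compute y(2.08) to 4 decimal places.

-0.1905

Euler: y_{n+1} = y_n + h·f(x_n, y_n).
x=1.000000, y=-1.200000: f=1.560351 → y ← -1.200000 + 0.36·1.560351 = -0.638274
x=1.360000, y=-0.638274: f=0.814086 → y ← -0.638274 + 0.36·0.814086 = -0.345203
x=1.720000, y=-0.345203: f=0.429823 → y ← -0.345203 + 0.36·0.429823 = -0.190467
y(2.08) ≈ -0.1905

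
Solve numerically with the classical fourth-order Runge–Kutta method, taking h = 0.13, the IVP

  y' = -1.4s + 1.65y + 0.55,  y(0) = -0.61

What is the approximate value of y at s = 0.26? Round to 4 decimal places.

RK4: k1 = f(s_n, y_n); k2 = f(s_n + h/2, y_n + (h/2)·k1); k3 = f(s_n + h/2, y_n + (h/2)·k2); k4 = f(s_n + h, y_n + h·k3); y_{n+1} = y_n + (h/6)·(k1 + 2k2 + 2k3 + k4).
s=0.000000, y=-0.610000:
  k1 = f(0.000000, -0.610000) = -0.456500
  k2 = f(0.065000, -0.639672) = -0.596460
  k3 = f(0.065000, -0.648770) = -0.611470
  k4 = f(0.130000, -0.689491) = -0.769660
  y ← -0.610000 + (0.13/6)·(k1 + 2k2 + 2k3 + k4) = -0.688910
s=0.130000, y=-0.688910:
  k1 = f(0.130000, -0.688910) = -0.768702
  k2 = f(0.195000, -0.738876) = -0.942146
  k3 = f(0.195000, -0.750150) = -0.960747
  k4 = f(0.260000, -0.813808) = -1.156783
  y ← -0.688910 + (0.13/6)·(k1 + 2k2 + 2k3 + k4) = -0.813088
y(0.26) ≈ -0.8131

-0.8131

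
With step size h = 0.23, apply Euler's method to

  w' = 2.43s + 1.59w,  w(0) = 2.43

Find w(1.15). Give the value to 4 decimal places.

Euler: w_{n+1} = w_n + h·f(s_n, w_n).
s=0.000000, w=2.430000: f=3.863700 → w ← 2.430000 + 0.23·3.863700 = 3.318651
s=0.230000, w=3.318651: f=5.835555 → w ← 3.318651 + 0.23·5.835555 = 4.660829
s=0.460000, w=4.660829: f=8.528518 → w ← 4.660829 + 0.23·8.528518 = 6.622388
s=0.690000, w=6.622388: f=12.206296 → w ← 6.622388 + 0.23·12.206296 = 9.429836
s=0.920000, w=9.429836: f=17.229039 → w ← 9.429836 + 0.23·17.229039 = 13.392515
w(1.15) ≈ 13.3925

13.3925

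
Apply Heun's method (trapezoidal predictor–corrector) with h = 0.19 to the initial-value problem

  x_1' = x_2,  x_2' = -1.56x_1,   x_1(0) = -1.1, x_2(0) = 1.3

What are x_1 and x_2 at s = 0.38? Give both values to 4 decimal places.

-0.4969, 1.7883

Heun on (x_1,x_2): k1 = f(s_n, state_n); k2 = f(s_n + h, state_n + h·k1); state_{n+1} = state_n + (h/2)·(k1 + k2).
0.000000: (-1.100000, 1.300000)
  k1 = (1.300000, 1.716000)
  predictor → (-0.853000, 1.626040)
  k2 = (1.626040, 1.330680)
  → (-0.822026, 1.589435)
0.190000: (-0.822026, 1.589435)
  k1 = (1.589435, 1.282361)
  predictor → (-0.520034, 1.833083)
  k2 = (1.833083, 0.811252)
  → (-0.496887, 1.788328)
(x_1(0.38), x_2(0.38)) ≈ (-0.4969, 1.7883)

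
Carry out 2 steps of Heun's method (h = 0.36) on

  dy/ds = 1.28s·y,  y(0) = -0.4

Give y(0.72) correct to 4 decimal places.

Heun: k1 = f(s_n, y_n); k2 = f(s_n + h, y_n + h·k1); y_{n+1} = y_n + (h/2)·(k1 + k2).
s=0.000000, y=-0.400000:
  k1 = f(0.000000, -0.400000) = 0.000000
  k2 = f(0.360000, -0.400000) = -0.184320
  y ← -0.400000 + (0.36/2)·(0.000000 + (-0.184320)) = -0.433178
s=0.360000, y=-0.433178:
  k1 = f(0.360000, -0.433178) = -0.199608
  k2 = f(0.720000, -0.505037) = -0.465442
  y ← -0.433178 + (0.36/2)·(-0.199608 + (-0.465442)) = -0.552887
y(0.72) ≈ -0.5529

-0.5529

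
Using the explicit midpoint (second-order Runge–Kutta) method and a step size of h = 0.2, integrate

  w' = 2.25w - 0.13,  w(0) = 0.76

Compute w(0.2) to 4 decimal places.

Midpoint: k1 = f(t_n, w_n); k2 = f(t_n + h/2, w_n + (h/2)·k1); w_{n+1} = w_n + h·k2.
t=0.000000, w=0.760000:
  k1 = f(0.000000, 0.760000) = 1.580000
  k2 = f(0.100000, 0.918000) = 1.935500
  w ← 0.760000 + 0.2·1.935500 = 1.147100
w(0.2) ≈ 1.1471

1.1471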